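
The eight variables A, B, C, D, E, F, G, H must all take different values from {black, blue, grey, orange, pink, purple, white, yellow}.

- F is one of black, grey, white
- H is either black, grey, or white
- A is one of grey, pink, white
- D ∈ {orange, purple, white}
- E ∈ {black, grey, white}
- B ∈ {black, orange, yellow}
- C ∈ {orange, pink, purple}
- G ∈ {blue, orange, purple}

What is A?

pink

Among the 8 variables, blue fits only G (and all 8 values in {black, blue, grey, orange, pink, purple, white, yellow} must be used), so G = blue.
The 7 still-open variables together cover exactly {black, grey, orange, pink, purple, white, yellow} — 7 values for 7 variables — and yellow appears only in B's list, so B = yellow.
E, F, H between them cover only {black, grey, white} — a naked triple. Remove those values from A, D.
So A = pink.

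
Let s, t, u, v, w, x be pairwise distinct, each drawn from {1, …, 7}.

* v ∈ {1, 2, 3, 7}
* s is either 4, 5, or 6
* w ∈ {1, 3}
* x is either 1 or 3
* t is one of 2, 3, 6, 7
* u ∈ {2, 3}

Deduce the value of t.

w and x between them cover only {1, 3} — a naked pair. Remove those values from t, u, v.
u's domain is down to {2}, so u = 2. So t, v can't be 2.
That leaves v = 7. Eliminate 7 elsewhere: t.
So t = 6.

6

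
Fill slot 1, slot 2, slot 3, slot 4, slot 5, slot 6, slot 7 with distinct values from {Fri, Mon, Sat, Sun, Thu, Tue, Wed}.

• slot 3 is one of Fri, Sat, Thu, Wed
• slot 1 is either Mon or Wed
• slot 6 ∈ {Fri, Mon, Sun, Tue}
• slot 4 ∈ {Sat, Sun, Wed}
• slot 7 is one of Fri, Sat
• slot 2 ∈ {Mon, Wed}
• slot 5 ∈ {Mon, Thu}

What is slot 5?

Among the 7 variables, Tue fits only slot 6 (and all 7 values in {Fri, Mon, Sat, Sun, Thu, Tue, Wed} must be used), so slot 6 = Tue.
The 6 still-open variables draw from only 6 values {Fri, Mon, Sat, Sun, Thu, Wed}, so each is used; only slot 4 can be Sun, hence slot 4 = Sun.
slot 1 and slot 2 between them cover only {Mon, Wed} — a naked pair. Remove those values from slot 3, slot 5.
So slot 5 = Thu.

Thu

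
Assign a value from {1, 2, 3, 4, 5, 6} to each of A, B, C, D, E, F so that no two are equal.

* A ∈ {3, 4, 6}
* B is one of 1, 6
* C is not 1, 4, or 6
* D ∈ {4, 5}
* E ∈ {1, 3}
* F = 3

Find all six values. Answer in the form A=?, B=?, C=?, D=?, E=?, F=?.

F must be 3 (only option left). So A, C, E can't be 3.
E's domain is down to {1}, so E = 1. Eliminate 1 elsewhere: B.
B's domain is down to {6}, so B = 6. Remove 6 from A.
A has just one choice, so A = 4. Remove 4 from D.
D has just one choice, so D = 5. Remove 5 from C.
That leaves C = 2.

A=4, B=6, C=2, D=5, E=1, F=3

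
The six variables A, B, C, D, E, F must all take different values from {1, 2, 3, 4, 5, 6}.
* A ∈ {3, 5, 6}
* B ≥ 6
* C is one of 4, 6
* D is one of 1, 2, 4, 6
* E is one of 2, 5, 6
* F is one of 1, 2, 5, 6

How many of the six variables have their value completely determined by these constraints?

3

B must be 6 (only option left). Eliminate 6 elsewhere: A, C, D, E, F.
C must be 4 (only option left). Eliminate 4 elsewhere: D.
The 4 still-open variables draw from only 4 values {1, 2, 3, 5}, so each is used; only A can be 3, hence A = 3.
Determined: A=3, B=6, C=4. The other variables each still have more than one consistent value. That makes 3.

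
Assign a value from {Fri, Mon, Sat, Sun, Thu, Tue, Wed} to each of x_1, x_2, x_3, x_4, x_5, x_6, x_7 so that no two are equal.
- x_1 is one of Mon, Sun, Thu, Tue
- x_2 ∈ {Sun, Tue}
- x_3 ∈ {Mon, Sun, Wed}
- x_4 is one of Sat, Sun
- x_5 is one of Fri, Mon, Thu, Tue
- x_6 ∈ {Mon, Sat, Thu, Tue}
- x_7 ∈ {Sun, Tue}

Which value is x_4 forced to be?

The 7 variables together cover exactly {Fri, Mon, Sat, Sun, Thu, Tue, Wed} — 7 values for 7 variables — and Fri appears only in x_5's list, so x_5 = Fri.
Among the 6 still-open variables, Wed fits only x_3 (and all 6 values in {Mon, Sat, Sun, Thu, Tue, Wed} must be used), so x_3 = Wed.
The 2 variables x_2 and x_7 are confined to {Sun, Tue}, which locks those values in; drop them from x_1, x_4, x_6.
So x_4 = Sat.

Sat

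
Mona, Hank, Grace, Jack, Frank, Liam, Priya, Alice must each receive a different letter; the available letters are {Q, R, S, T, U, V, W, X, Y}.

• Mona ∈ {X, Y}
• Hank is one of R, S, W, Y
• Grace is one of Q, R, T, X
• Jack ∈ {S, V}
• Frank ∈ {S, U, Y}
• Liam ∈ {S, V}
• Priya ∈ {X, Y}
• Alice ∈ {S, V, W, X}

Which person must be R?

Hank

Mona and Priya share exactly the 2 values {X, Y}; by pigeonhole those values go to them, so strike X, Y from Hank, Grace, Frank, Alice.
Jack and Liam share exactly the 2 values {S, V}; by pigeonhole those values go to them, so strike S, V from Hank, Frank, Alice.
Frank must be U (only option left).
Alice's domain is down to {W}, so Alice = W. So Hank can't be W.
So R goes to Hank.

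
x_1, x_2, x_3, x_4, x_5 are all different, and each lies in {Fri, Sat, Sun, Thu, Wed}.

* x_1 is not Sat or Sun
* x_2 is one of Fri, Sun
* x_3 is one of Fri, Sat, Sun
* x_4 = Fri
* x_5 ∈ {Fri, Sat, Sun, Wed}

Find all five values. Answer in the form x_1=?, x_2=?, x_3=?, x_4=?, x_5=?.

x_4's domain is down to {Fri}, so x_4 = Fri. Strike Fri from x_1, x_2, x_3, x_5.
That leaves x_2 = Sun. Remove Sun from x_3, x_5.
x_3's domain is down to {Sat}, so x_3 = Sat. So x_5 can't be Sat.
That leaves x_5 = Wed. Strike Wed from x_1.
x_1 must be Thu (only option left).

x_1=Thu, x_2=Sun, x_3=Sat, x_4=Fri, x_5=Wed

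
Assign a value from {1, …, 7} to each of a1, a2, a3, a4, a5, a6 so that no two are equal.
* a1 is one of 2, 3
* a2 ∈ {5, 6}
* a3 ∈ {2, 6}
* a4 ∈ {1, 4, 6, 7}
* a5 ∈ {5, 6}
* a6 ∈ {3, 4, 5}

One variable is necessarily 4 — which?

The 2 variables a2 and a5 are confined to {5, 6}, which locks those values in; drop them from a3, a4, a6.
a3's domain is down to {2}, so a3 = 2. So a1 can't be 2.
a1's domain is down to {3}, so a1 = 3. So a6 can't be 3.
So 4 goes to a6.

a6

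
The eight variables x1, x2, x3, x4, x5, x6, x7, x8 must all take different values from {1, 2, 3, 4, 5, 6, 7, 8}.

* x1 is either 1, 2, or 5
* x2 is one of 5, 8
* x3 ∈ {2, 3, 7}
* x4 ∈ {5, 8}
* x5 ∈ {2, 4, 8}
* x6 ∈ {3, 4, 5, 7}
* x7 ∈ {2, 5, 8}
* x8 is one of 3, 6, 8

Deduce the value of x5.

4

The 8 variables together cover exactly {1, 2, 3, 4, 5, 6, 7, 8} — 8 values for 8 variables — and 1 appears only in x1's list, so x1 = 1.
The 7 still-open variables together cover exactly {2, 3, 4, 5, 6, 7, 8} — 7 values for 7 variables — and 6 appears only in x8's list, so x8 = 6.
x2 and x4 between them cover only {5, 8} — a naked pair. Remove those values from x5, x6, x7.
x7 must be 2 (only option left). So x3, x5 can't be 2.
So x5 = 4.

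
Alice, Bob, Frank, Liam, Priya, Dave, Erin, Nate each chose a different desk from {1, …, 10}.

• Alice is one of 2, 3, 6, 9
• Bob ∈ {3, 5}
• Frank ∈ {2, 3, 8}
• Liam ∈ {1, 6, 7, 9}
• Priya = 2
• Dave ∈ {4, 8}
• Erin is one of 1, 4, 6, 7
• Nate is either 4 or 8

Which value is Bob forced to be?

5

Priya has just one choice, so Priya = 2. Eliminate 2 elsewhere: Alice, Frank.
Dave and Nate between them cover only {4, 8} — a naked pair. Remove those values from Frank, Erin.
Frank has just one choice, so Frank = 3. Remove 3 from Alice, Bob.
So Bob = 5.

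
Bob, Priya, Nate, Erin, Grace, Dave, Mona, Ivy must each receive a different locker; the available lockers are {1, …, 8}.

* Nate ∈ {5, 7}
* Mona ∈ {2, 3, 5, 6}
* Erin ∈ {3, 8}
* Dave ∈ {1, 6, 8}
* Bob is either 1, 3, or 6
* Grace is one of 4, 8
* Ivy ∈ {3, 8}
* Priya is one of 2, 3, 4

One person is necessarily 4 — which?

Grace

The 8 variables together cover exactly {1, 2, 3, 4, 5, 6, 7, 8} — 8 values for 8 variables — and 7 appears only in Nate's list, so Nate = 7.
The 7 still-open variables together cover exactly {1, 2, 3, 4, 5, 6, 8} — 7 values for 7 variables — and 5 appears only in Mona's list, so Mona = 5.
The 6 still-open variables draw from only 6 values {1, 2, 3, 4, 6, 8}, so each is used; only Priya can be 2, hence Priya = 2.
Among the 5 still-open variables, 4 fits only Grace (and all 5 values in {1, 3, 4, 6, 8} must be used), so Grace = 4.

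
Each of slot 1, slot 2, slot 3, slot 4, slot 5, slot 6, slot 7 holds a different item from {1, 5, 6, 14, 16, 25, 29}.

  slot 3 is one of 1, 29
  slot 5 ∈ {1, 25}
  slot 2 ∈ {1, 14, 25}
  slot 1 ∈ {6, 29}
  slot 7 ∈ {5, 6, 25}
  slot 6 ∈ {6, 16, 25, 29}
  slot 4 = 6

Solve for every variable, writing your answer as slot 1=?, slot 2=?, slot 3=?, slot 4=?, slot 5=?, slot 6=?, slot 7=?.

slot 4 has just one choice, so slot 4 = 6. Strike 6 from slot 1, slot 6, slot 7.
That leaves slot 1 = 29. Strike 29 from slot 3, slot 6.
slot 3 must be 1 (only option left). Strike 1 from slot 2, slot 5.
slot 5's domain is down to {25}, so slot 5 = 25. Eliminate 25 elsewhere: slot 2, slot 6, slot 7.
slot 6 has just one choice, so slot 6 = 16.
That leaves slot 7 = 5.
slot 2 has just one choice, so slot 2 = 14.

slot 1=29, slot 2=14, slot 3=1, slot 4=6, slot 5=25, slot 6=16, slot 7=5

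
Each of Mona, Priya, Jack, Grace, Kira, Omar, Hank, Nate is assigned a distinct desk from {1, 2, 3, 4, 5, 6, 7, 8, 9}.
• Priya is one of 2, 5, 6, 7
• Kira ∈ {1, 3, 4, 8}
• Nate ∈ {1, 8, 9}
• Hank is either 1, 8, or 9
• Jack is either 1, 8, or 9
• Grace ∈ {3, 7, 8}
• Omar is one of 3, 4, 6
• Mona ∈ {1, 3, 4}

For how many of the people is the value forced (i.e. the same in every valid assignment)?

2

Jack, Hank, Nate between them cover only {1, 8, 9} — a naked triple. Remove those values from Mona, Grace, Kira.
Mona and Kira share exactly the 2 values {3, 4}; by pigeonhole those values go to them, so strike 3, 4 from Grace, Omar.
That leaves Grace = 7. Remove 7 from Priya.
Omar has just one choice, so Omar = 6. Strike 6 from Priya.
Determined: Grace=7, Omar=6. The other people each still have more than one consistent value. That makes 2.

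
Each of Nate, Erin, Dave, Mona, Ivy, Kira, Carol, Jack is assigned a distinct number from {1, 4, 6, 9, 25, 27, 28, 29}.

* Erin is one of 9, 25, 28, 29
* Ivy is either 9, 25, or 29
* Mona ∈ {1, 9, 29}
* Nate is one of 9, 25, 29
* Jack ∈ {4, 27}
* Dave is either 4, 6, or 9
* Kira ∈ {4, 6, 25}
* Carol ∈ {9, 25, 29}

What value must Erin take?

28

The 8 variables together cover exactly {1, 4, 6, 9, 25, 27, 28, 29} — 8 values for 8 variables — and 1 appears only in Mona's list, so Mona = 1.
Among the 7 still-open variables, 27 fits only Jack (and all 7 values in {4, 6, 9, 25, 27, 28, 29} must be used), so Jack = 27.
The 6 still-open variables together cover exactly {4, 6, 9, 25, 28, 29} — 6 values for 6 variables — and 28 appears only in Erin's list, so Erin = 28.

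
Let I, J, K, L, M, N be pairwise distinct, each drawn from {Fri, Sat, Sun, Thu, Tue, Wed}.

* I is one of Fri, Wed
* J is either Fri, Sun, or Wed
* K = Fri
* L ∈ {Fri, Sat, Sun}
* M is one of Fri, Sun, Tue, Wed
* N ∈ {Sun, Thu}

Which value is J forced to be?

K has just one choice, so K = Fri. Remove Fri from I, J, L, M.
I's domain is down to {Wed}, so I = Wed. Strike Wed from J, M.
So J = Sun.

Sun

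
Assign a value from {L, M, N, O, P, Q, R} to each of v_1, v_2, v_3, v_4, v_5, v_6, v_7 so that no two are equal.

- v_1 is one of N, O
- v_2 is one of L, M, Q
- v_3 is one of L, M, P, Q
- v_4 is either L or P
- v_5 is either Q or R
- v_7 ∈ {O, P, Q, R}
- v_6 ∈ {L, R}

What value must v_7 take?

Among the 7 variables, N fits only v_1 (and all 7 values in {L, M, N, O, P, Q, R} must be used), so v_1 = N.
Among the 6 still-open variables, O fits only v_7 (and all 6 values in {L, M, O, P, Q, R} must be used), so v_7 = O.

O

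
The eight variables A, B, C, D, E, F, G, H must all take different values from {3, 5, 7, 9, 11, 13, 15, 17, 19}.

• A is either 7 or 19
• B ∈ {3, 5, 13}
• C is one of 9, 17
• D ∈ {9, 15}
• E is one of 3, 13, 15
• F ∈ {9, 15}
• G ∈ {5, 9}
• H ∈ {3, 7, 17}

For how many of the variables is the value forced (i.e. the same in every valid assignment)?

4

Among the 8 variables, 19 fits only A (and all 8 values in {3, 5, 7, 9, 13, 15, 17, 19} must be used), so A = 19.
The 7 still-open variables together cover exactly {3, 5, 7, 9, 13, 15, 17} — 7 values for 7 variables — and 7 appears only in H's list, so H = 7.
The 6 still-open variables together cover exactly {3, 5, 9, 13, 15, 17} — 6 values for 6 variables — and 17 appears only in C's list, so C = 17.
D and F between them cover only {9, 15} — a naked pair. Remove those values from E, G.
G must be 5 (only option left). Remove 5 from B.
Determined: A=19, C=17, G=5, H=7. The other variables each still have more than one consistent value. That makes 4.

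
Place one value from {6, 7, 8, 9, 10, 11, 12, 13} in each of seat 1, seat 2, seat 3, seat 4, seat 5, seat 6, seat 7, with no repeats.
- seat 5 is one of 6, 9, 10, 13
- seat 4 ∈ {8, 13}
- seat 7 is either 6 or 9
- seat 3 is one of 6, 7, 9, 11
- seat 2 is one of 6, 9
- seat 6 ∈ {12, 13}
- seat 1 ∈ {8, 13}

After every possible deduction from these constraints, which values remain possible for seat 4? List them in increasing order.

seat 1 and seat 4 between them cover only {8, 13} — a naked pair. Remove those values from seat 5, seat 6.
seat 6 has just one choice, so seat 6 = 12.
seat 2 and seat 7 share exactly the 2 values {6, 9}; by pigeonhole those values go to them, so strike 6, 9 from seat 3, seat 5.
seat 5 has just one choice, so seat 5 = 10.
No further eliminations apply; seat 4 can still be any of 8, 13.

8, 13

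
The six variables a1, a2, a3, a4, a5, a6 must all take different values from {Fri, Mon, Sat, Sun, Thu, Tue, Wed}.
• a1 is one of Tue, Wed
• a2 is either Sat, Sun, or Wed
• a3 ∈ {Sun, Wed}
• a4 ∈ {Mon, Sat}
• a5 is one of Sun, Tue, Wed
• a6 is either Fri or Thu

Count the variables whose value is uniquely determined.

a1, a3, a5 between them cover only {Sun, Tue, Wed} — a naked triple. Remove those values from a2.
a2's domain is down to {Sat}, so a2 = Sat. Eliminate Sat elsewhere: a4.
a4's domain is down to {Mon}, so a4 = Mon.
Determined: a2=Sat, a4=Mon. The other variables each still have more than one consistent value. That makes 2.

2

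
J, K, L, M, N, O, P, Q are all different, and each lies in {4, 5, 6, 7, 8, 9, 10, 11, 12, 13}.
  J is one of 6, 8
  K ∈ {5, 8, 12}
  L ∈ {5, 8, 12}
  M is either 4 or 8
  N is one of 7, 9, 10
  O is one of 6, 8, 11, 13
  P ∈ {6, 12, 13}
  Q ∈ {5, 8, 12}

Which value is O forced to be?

K, L, Q between them cover only {5, 8, 12} — a naked triple. Remove those values from J, M, O, P.
J must be 6 (only option left). Strike 6 from O, P.
M has just one choice, so M = 4.
That leaves P = 13. So O can't be 13.
So O = 11.

11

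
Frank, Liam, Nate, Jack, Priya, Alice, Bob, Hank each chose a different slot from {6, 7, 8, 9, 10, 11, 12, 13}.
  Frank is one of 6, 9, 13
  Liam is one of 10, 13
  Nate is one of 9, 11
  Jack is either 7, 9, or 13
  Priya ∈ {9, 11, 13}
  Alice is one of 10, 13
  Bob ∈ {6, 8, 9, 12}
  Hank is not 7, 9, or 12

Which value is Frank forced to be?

The 8 variables draw from only 8 values {6, 7, 8, 9, 10, 11, 12, 13}, so each is used; only Jack can be 7, hence Jack = 7.
The 7 still-open variables draw from only 7 values {6, 8, 9, 10, 11, 12, 13}, so each is used; only Bob can be 12, hence Bob = 12.
The 6 still-open variables draw from only 6 values {6, 8, 9, 10, 11, 13}, so each is used; only Hank can be 8, hence Hank = 8.
The 5 still-open variables together cover exactly {6, 9, 10, 11, 13} — 5 values for 5 variables — and 6 appears only in Frank's list, so Frank = 6.

6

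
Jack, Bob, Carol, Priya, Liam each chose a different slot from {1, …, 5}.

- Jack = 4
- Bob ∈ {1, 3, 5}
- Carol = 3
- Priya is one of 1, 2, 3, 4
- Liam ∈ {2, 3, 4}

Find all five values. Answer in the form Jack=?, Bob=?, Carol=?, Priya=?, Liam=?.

Jack=4, Bob=5, Carol=3, Priya=1, Liam=2

Jack's domain is down to {4}, so Jack = 4. Strike 4 from Priya, Liam.
That leaves Carol = 3. Strike 3 from Bob, Priya, Liam.
Liam must be 2 (only option left). So Priya can't be 2.
Priya must be 1 (only option left). Remove 1 from Bob.
Bob must be 5 (only option left).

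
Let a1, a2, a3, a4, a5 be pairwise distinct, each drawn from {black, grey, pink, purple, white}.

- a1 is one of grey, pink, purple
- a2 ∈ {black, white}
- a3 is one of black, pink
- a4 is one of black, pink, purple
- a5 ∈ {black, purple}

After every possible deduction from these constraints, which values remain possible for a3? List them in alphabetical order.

black, pink

The 5 variables draw from only 5 values {black, grey, pink, purple, white}, so each is used; only a1 can be grey, hence a1 = grey.
The 4 still-open variables together cover exactly {black, pink, purple, white} — 4 values for 4 variables — and white appears only in a2's list, so a2 = white.
No further eliminations apply; a3 can still be any of black, pink.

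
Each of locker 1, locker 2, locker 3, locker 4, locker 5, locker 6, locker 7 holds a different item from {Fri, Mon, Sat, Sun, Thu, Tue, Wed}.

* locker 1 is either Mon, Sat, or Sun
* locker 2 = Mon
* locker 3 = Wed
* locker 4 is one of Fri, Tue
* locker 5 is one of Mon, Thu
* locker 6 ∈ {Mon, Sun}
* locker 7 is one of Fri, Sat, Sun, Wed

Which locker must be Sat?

locker 2 has just one choice, so locker 2 = Mon. Strike Mon from locker 1, locker 5, locker 6.
locker 3's domain is down to {Wed}, so locker 3 = Wed. Eliminate Wed elsewhere: locker 7.
locker 5 has just one choice, so locker 5 = Thu.
locker 6 has just one choice, so locker 6 = Sun. So locker 1, locker 7 can't be Sun.
So Sat goes to locker 1.

locker 1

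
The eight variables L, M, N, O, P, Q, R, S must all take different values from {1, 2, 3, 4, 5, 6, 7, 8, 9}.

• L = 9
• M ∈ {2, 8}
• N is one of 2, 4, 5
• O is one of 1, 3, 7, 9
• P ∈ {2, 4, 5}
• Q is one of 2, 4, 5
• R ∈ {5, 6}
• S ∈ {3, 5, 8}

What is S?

L's domain is down to {9}, so L = 9. So O can't be 9.
The 3 variables N, P, Q are confined to {2, 4, 5}, which locks those values in; drop them from M, R, S.
M's domain is down to {8}, so M = 8. Strike 8 from S.
So S = 3.

3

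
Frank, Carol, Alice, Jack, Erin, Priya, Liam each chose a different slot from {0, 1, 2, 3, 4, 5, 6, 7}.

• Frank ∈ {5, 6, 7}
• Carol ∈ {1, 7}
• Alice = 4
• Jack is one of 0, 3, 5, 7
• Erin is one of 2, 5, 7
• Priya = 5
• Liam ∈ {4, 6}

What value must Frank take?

7

Alice must be 4 (only option left). Remove 4 from Liam.
Priya's domain is down to {5}, so Priya = 5. Strike 5 from Frank, Jack, Erin.
Liam has just one choice, so Liam = 6. Remove 6 from Frank.
So Frank = 7.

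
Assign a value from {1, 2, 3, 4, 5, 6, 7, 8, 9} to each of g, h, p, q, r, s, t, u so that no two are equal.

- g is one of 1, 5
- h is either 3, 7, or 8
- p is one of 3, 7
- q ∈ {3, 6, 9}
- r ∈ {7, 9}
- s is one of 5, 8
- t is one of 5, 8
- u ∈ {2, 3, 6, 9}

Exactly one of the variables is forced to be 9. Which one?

r

The 8 variables draw from only 8 values {1, 2, 3, 5, 6, 7, 8, 9}, so each is used; only g can be 1, hence g = 1.
The 7 still-open variables together cover exactly {2, 3, 5, 6, 7, 8, 9} — 7 values for 7 variables — and 2 appears only in u's list, so u = 2.
Among the 6 still-open variables, 6 fits only q (and all 6 values in {3, 5, 6, 7, 8, 9} must be used), so q = 6.
The 5 still-open variables together cover exactly {3, 5, 7, 8, 9} — 5 values for 5 variables — and 9 appears only in r's list, so r = 9.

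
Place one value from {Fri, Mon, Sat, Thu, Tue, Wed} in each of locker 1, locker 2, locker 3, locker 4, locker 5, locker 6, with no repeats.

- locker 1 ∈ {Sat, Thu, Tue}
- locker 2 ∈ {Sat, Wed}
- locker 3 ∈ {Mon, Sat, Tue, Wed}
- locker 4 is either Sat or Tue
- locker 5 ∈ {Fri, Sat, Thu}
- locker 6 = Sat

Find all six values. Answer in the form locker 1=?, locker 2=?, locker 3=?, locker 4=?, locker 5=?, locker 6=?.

locker 1=Thu, locker 2=Wed, locker 3=Mon, locker 4=Tue, locker 5=Fri, locker 6=Sat

locker 6's domain is down to {Sat}, so locker 6 = Sat. Strike Sat from locker 1, locker 2, locker 3, locker 4, locker 5.
locker 2's domain is down to {Wed}, so locker 2 = Wed. Eliminate Wed elsewhere: locker 3.
locker 4's domain is down to {Tue}, so locker 4 = Tue. Remove Tue from locker 1, locker 3.
locker 1 must be Thu (only option left). Remove Thu from locker 5.
locker 3 has just one choice, so locker 3 = Mon.
That leaves locker 5 = Fri.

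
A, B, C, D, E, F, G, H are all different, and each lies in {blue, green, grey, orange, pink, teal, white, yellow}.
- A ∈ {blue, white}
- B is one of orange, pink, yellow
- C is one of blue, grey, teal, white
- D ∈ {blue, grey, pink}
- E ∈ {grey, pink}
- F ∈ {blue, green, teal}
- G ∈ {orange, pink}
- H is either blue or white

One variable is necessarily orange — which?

G

Among the 8 variables, green fits only F (and all 8 values in {blue, green, grey, orange, pink, teal, white, yellow} must be used), so F = green.
Among the 7 still-open variables, teal fits only C (and all 7 values in {blue, grey, orange, pink, teal, white, yellow} must be used), so C = teal.
The 6 still-open variables draw from only 6 values {blue, grey, orange, pink, white, yellow}, so each is used; only B can be yellow, hence B = yellow.
Among the 5 still-open variables, orange fits only G (and all 5 values in {blue, grey, orange, pink, white} must be used), so G = orange.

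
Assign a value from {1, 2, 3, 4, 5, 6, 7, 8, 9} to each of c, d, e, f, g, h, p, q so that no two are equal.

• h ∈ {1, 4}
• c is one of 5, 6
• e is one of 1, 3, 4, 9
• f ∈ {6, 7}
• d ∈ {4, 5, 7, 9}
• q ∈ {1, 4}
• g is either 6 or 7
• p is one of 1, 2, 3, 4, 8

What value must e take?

f and g between them cover only {6, 7} — a naked pair. Remove those values from c, d.
That leaves c = 5. Remove 5 from d.
h and q share exactly the 2 values {1, 4}; by pigeonhole those values go to them, so strike 1, 4 from d, e, p.
That leaves d = 9. Strike 9 from e.
So e = 3.

3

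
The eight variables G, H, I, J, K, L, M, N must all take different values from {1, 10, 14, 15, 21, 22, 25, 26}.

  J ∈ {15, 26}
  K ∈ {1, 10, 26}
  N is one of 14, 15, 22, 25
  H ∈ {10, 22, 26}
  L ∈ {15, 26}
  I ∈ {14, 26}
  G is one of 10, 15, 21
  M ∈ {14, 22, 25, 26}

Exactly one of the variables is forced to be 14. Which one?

I

The 8 variables draw from only 8 values {1, 10, 14, 15, 21, 22, 25, 26}, so each is used; only K can be 1, hence K = 1.
The 7 still-open variables draw from only 7 values {10, 14, 15, 21, 22, 25, 26}, so each is used; only G can be 21, hence G = 21.
The 6 still-open variables together cover exactly {10, 14, 15, 22, 25, 26} — 6 values for 6 variables — and 10 appears only in H's list, so H = 10.
The 2 variables J and L are confined to {15, 26}, which locks those values in; drop them from I, M, N.
So 14 goes to I.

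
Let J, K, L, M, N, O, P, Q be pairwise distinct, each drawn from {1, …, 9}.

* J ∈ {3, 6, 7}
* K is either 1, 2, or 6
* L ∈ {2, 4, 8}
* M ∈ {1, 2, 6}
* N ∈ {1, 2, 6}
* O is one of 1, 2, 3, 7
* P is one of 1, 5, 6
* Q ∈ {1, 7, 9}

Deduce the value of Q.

9

The 3 variables K, M, N are confined to {1, 2, 6}, which locks those values in; drop them from J, L, O, P, Q.
P's domain is down to {5}, so P = 5.
The 2 variables J and O are confined to {3, 7}, which locks those values in; drop them from Q.
So Q = 9.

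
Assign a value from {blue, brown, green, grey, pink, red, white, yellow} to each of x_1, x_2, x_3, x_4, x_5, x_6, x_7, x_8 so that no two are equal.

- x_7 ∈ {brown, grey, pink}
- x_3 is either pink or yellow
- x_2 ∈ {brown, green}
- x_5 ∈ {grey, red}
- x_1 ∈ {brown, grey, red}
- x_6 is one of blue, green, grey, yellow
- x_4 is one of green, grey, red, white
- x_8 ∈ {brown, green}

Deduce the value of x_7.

pink

Among the 8 variables, blue fits only x_6 (and all 8 values in {blue, brown, green, grey, pink, red, white, yellow} must be used), so x_6 = blue.
The 7 still-open variables together cover exactly {brown, green, grey, pink, red, white, yellow} — 7 values for 7 variables — and white appears only in x_4's list, so x_4 = white.
The 6 still-open variables together cover exactly {brown, green, grey, pink, red, yellow} — 6 values for 6 variables — and yellow appears only in x_3's list, so x_3 = yellow.
The 5 still-open variables draw from only 5 values {brown, green, grey, pink, red}, so each is used; only x_7 can be pink, hence x_7 = pink.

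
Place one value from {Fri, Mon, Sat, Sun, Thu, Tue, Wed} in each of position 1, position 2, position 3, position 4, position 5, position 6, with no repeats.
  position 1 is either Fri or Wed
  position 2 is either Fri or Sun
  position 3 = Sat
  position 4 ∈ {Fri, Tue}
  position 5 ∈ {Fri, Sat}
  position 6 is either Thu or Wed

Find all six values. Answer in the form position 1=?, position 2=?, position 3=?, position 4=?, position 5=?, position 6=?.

position 3 must be Sat (only option left). Remove Sat from position 5.
position 5's domain is down to {Fri}, so position 5 = Fri. Strike Fri from position 1, position 2, position 4.
position 1 has just one choice, so position 1 = Wed. Strike Wed from position 6.
That leaves position 2 = Sun.
position 4 must be Tue (only option left).
position 6 has just one choice, so position 6 = Thu.

position 1=Wed, position 2=Sun, position 3=Sat, position 4=Tue, position 5=Fri, position 6=Thu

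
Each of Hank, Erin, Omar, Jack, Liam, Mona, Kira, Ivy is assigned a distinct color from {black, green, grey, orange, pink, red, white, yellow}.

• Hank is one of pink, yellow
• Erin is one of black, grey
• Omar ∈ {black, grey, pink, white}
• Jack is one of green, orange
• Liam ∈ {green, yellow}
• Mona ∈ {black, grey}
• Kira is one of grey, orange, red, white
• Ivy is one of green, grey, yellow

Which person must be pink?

Hank

The 8 variables draw from only 8 values {black, green, grey, orange, pink, red, white, yellow}, so each is used; only Kira can be red, hence Kira = red.
The 7 still-open variables together cover exactly {black, green, grey, orange, pink, white, yellow} — 7 values for 7 variables — and orange appears only in Jack's list, so Jack = orange.
The 6 still-open variables draw from only 6 values {black, green, grey, pink, white, yellow}, so each is used; only Omar can be white, hence Omar = white.
Among the 5 still-open variables, pink fits only Hank (and all 5 values in {black, green, grey, pink, yellow} must be used), so Hank = pink.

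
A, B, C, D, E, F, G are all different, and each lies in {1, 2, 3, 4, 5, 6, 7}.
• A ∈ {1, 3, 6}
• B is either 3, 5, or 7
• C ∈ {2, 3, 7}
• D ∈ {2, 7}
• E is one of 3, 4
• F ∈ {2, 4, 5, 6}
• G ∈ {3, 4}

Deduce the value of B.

5

The 7 variables together cover exactly {1, 2, 3, 4, 5, 6, 7} — 7 values for 7 variables — and 1 appears only in A's list, so A = 1.
Among the 6 still-open variables, 6 fits only F (and all 6 values in {2, 3, 4, 5, 6, 7} must be used), so F = 6.
Among the 5 still-open variables, 5 fits only B (and all 5 values in {2, 3, 4, 5, 7} must be used), so B = 5.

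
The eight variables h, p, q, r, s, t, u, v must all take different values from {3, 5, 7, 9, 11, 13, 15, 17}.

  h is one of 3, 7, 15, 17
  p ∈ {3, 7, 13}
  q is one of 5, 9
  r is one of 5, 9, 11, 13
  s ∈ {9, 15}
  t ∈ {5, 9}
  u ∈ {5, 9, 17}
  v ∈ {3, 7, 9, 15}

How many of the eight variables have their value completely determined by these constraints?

4

The 8 variables draw from only 8 values {3, 5, 7, 9, 11, 13, 15, 17}, so each is used; only r can be 11, hence r = 11.
The 7 still-open variables draw from only 7 values {3, 5, 7, 9, 13, 15, 17}, so each is used; only p can be 13, hence p = 13.
q and t between them cover only {5, 9} — a naked pair. Remove those values from s, u, v.
s's domain is down to {15}, so s = 15. Eliminate 15 elsewhere: h, v.
u has just one choice, so u = 17. So h can't be 17.
Determined: p=13, r=11, s=15, u=17. The other variables each still have more than one consistent value. That makes 4.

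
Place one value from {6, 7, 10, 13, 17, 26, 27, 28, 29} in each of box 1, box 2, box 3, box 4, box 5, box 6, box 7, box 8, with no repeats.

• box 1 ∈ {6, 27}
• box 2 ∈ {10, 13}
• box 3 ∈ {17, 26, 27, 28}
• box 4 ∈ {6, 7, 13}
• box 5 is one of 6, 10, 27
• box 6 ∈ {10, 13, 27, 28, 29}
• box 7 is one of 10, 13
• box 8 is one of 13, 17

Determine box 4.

7

box 2 and box 7 between them cover only {10, 13} — a naked pair. Remove those values from box 4, box 5, box 6, box 8.
box 8 has just one choice, so box 8 = 17. Strike 17 from box 3.
box 1 and box 5 share exactly the 2 values {6, 27}; by pigeonhole those values go to them, so strike 6, 27 from box 3, box 4, box 6.
So box 4 = 7.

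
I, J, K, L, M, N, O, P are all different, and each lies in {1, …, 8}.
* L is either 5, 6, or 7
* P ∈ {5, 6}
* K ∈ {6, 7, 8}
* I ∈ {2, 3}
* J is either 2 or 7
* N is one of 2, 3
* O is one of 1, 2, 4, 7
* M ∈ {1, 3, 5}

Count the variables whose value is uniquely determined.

4

Among the 8 variables, 4 fits only O (and all 8 values in {1, 2, 3, 4, 5, 6, 7, 8} must be used), so O = 4.
Among the 7 still-open variables, 1 fits only M (and all 7 values in {1, 2, 3, 5, 6, 7, 8} must be used), so M = 1.
Among the 6 still-open variables, 8 fits only K (and all 6 values in {2, 3, 5, 6, 7, 8} must be used), so K = 8.
The 2 variables I and N are confined to {2, 3}, which locks those values in; drop them from J.
That leaves J = 7. Eliminate 7 elsewhere: L.
Determined: J=7, K=8, M=1, O=4. The other variables each still have more than one consistent value. That makes 4.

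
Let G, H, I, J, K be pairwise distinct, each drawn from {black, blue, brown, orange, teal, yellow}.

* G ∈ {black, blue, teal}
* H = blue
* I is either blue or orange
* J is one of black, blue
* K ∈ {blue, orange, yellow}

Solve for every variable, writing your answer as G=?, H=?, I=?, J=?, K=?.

G=teal, H=blue, I=orange, J=black, K=yellow

H must be blue (only option left). Remove blue from G, I, J, K.
That leaves I = orange. Remove orange from K.
J's domain is down to {black}, so J = black. Eliminate black elsewhere: G.
K has just one choice, so K = yellow.
G has just one choice, so G = teal.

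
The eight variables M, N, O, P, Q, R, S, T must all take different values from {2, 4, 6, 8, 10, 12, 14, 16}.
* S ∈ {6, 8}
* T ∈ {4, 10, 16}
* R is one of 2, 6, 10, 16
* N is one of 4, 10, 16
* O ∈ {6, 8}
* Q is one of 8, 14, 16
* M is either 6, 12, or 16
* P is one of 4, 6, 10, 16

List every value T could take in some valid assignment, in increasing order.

4, 10, 16

Among the 8 variables, 2 fits only R (and all 8 values in {2, 4, 6, 8, 10, 12, 14, 16} must be used), so R = 2.
Among the 7 still-open variables, 12 fits only M (and all 7 values in {4, 6, 8, 10, 12, 14, 16} must be used), so M = 12.
Among the 6 still-open variables, 14 fits only Q (and all 6 values in {4, 6, 8, 10, 14, 16} must be used), so Q = 14.
O and S share exactly the 2 values {6, 8}; by pigeonhole those values go to them, so strike 6, 8 from P.
No further eliminations apply; T can still be any of 4, 10, 16.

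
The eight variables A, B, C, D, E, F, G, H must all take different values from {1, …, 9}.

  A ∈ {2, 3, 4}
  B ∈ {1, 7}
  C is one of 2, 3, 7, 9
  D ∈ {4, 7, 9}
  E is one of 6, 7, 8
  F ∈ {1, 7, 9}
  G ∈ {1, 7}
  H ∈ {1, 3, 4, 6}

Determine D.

4

The 8 variables together cover exactly {1, 2, 3, 4, 6, 7, 8, 9} — 8 values for 8 variables — and 8 appears only in E's list, so E = 8.
Among the 7 still-open variables, 6 fits only H (and all 7 values in {1, 2, 3, 4, 6, 7, 9} must be used), so H = 6.
B and G share exactly the 2 values {1, 7}; by pigeonhole those values go to them, so strike 1, 7 from C, D, F.
That leaves F = 9. So C, D can't be 9.
So D = 4.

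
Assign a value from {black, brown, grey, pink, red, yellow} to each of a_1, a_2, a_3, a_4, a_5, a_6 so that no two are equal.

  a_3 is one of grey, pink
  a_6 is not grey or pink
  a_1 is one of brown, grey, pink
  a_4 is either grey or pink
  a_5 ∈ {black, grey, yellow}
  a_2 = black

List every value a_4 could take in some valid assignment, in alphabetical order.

a_2's domain is down to {black}, so a_2 = black. Strike black from a_5, a_6.
The 5 still-open variables together cover exactly {brown, grey, pink, red, yellow} — 5 values for 5 variables — and red appears only in a_6's list, so a_6 = red.
The 4 still-open variables draw from only 4 values {brown, grey, pink, yellow}, so each is used; only a_1 can be brown, hence a_1 = brown.
Among the 3 still-open variables, yellow fits only a_5 (and all 3 values in {grey, pink, yellow} must be used), so a_5 = yellow.
No further eliminations apply; a_4 can still be any of grey, pink.

grey, pink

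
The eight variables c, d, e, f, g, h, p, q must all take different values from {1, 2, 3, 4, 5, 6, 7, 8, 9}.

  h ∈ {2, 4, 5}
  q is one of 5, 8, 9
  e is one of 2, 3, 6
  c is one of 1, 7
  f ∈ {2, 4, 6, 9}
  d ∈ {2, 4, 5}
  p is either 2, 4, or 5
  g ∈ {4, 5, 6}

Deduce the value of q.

The 3 variables d, h, p are confined to {2, 4, 5}, which locks those values in; drop them from e, f, g, q.
g must be 6 (only option left). Remove 6 from e, f.
e has just one choice, so e = 3.
That leaves f = 9. Eliminate 9 elsewhere: q.
So q = 8.

8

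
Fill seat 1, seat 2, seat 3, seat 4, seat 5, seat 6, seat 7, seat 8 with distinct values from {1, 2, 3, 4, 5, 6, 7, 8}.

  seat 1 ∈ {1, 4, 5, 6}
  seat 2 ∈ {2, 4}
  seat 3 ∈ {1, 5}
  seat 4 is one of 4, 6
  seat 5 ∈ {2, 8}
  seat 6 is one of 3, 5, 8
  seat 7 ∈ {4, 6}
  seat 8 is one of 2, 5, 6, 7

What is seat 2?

2

The 8 variables draw from only 8 values {1, 2, 3, 4, 5, 6, 7, 8}, so each is used; only seat 6 can be 3, hence seat 6 = 3.
The 7 still-open variables draw from only 7 values {1, 2, 4, 5, 6, 7, 8}, so each is used; only seat 8 can be 7, hence seat 8 = 7.
The 6 still-open variables draw from only 6 values {1, 2, 4, 5, 6, 8}, so each is used; only seat 5 can be 8, hence seat 5 = 8.
Among the 5 still-open variables, 2 fits only seat 2 (and all 5 values in {1, 2, 4, 5, 6} must be used), so seat 2 = 2.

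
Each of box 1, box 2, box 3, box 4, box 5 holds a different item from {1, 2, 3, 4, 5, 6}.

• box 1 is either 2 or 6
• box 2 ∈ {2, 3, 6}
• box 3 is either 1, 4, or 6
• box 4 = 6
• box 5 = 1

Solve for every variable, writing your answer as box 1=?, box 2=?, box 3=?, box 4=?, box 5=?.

box 1=2, box 2=3, box 3=4, box 4=6, box 5=1

box 4 has just one choice, so box 4 = 6. Strike 6 from box 1, box 2, box 3.
box 5's domain is down to {1}, so box 5 = 1. Strike 1 from box 3.
box 1 must be 2 (only option left). Remove 2 from box 2.
box 2's domain is down to {3}, so box 2 = 3.
That leaves box 3 = 4.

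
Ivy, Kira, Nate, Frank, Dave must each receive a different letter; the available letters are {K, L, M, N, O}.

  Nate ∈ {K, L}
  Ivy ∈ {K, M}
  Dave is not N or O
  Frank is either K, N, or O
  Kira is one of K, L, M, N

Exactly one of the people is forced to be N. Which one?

Kira

Among the 5 variables, O fits only Frank (and all 5 values in {K, L, M, N, O} must be used), so Frank = O.
The 4 still-open variables together cover exactly {K, L, M, N} — 4 values for 4 variables — and N appears only in Kira's list, so Kira = N.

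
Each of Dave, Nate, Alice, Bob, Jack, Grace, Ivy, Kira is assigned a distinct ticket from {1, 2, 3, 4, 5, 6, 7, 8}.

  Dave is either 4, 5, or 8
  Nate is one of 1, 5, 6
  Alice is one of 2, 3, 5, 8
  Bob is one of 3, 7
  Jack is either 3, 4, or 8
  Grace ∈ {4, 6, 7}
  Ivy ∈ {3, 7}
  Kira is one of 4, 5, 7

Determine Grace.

6

The 8 variables draw from only 8 values {1, 2, 3, 4, 5, 6, 7, 8}, so each is used; only Nate can be 1, hence Nate = 1.
The 7 still-open variables together cover exactly {2, 3, 4, 5, 6, 7, 8} — 7 values for 7 variables — and 2 appears only in Alice's list, so Alice = 2.
The 6 still-open variables together cover exactly {3, 4, 5, 6, 7, 8} — 6 values for 6 variables — and 6 appears only in Grace's list, so Grace = 6.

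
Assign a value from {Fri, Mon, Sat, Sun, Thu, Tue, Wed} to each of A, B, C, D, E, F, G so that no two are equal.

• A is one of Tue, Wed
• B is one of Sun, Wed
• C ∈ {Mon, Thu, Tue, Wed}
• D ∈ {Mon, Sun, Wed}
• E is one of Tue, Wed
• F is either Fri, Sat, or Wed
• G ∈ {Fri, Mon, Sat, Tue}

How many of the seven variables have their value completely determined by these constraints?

The 7 variables together cover exactly {Fri, Mon, Sat, Sun, Thu, Tue, Wed} — 7 values for 7 variables — and Thu appears only in C's list, so C = Thu.
A and E share exactly the 2 values {Tue, Wed}; by pigeonhole those values go to them, so strike Tue, Wed from B, D, F, G.
That leaves B = Sun. So D can't be Sun.
D's domain is down to {Mon}, so D = Mon. Strike Mon from G.
Determined: B=Sun, C=Thu, D=Mon. The other variables each still have more than one consistent value. That makes 3.

3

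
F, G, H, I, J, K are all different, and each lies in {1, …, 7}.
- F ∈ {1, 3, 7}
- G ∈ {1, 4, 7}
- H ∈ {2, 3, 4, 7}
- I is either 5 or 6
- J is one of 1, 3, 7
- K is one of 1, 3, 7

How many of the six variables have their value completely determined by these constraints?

The 3 variables F, J, K are confined to {1, 3, 7}, which locks those values in; drop them from G, H.
G has just one choice, so G = 4. Eliminate 4 elsewhere: H.
H has just one choice, so H = 2.
Determined: G=4, H=2. The other variables each still have more than one consistent value. That makes 2.

2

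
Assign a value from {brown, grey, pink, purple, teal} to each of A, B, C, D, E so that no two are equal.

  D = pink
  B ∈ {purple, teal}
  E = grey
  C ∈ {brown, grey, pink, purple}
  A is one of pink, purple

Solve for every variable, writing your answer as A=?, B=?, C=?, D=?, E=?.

A=purple, B=teal, C=brown, D=pink, E=grey

D has just one choice, so D = pink. Strike pink from A, C.
That leaves E = grey. So C can't be grey.
A's domain is down to {purple}, so A = purple. Strike purple from B, C.
B must be teal (only option left).
C's domain is down to {brown}, so C = brown.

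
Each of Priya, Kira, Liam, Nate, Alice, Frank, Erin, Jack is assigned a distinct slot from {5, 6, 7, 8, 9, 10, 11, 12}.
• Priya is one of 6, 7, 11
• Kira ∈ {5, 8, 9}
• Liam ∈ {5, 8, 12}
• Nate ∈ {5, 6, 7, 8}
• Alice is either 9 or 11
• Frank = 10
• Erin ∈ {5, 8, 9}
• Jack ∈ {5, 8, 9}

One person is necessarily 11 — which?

Frank has just one choice, so Frank = 10.
The 7 still-open variables draw from only 7 values {5, 6, 7, 8, 9, 11, 12}, so each is used; only Liam can be 12, hence Liam = 12.
The 3 variables Kira, Erin, Jack are confined to {5, 8, 9}, which locks those values in; drop them from Nate, Alice.
So 11 goes to Alice.

Alice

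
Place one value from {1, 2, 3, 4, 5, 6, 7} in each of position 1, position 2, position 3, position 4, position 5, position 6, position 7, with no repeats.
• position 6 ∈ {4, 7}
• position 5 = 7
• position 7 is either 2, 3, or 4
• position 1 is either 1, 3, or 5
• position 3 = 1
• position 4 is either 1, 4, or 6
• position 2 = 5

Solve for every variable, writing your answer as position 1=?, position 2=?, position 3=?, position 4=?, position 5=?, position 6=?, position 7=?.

position 2's domain is down to {5}, so position 2 = 5. Eliminate 5 elsewhere: position 1.
position 3 must be 1 (only option left). Strike 1 from position 1, position 4.
position 5 must be 7 (only option left). Remove 7 from position 6.
position 6's domain is down to {4}, so position 6 = 4. Remove 4 from position 4, position 7.
position 1's domain is down to {3}, so position 1 = 3. Eliminate 3 elsewhere: position 7.
position 4's domain is down to {6}, so position 4 = 6.
position 7 must be 2 (only option left).

position 1=3, position 2=5, position 3=1, position 4=6, position 5=7, position 6=4, position 7=2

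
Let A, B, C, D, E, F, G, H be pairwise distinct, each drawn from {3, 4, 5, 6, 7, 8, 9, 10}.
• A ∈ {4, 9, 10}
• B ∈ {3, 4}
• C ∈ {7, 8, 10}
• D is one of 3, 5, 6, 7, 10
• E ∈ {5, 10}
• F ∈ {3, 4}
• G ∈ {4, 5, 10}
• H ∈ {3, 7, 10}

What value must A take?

The 8 variables draw from only 8 values {3, 4, 5, 6, 7, 8, 9, 10}, so each is used; only D can be 6, hence D = 6.
The 7 still-open variables together cover exactly {3, 4, 5, 7, 8, 9, 10} — 7 values for 7 variables — and 8 appears only in C's list, so C = 8.
Among the 6 still-open variables, 7 fits only H (and all 6 values in {3, 4, 5, 7, 9, 10} must be used), so H = 7.
The 5 still-open variables draw from only 5 values {3, 4, 5, 9, 10}, so each is used; only A can be 9, hence A = 9.

9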